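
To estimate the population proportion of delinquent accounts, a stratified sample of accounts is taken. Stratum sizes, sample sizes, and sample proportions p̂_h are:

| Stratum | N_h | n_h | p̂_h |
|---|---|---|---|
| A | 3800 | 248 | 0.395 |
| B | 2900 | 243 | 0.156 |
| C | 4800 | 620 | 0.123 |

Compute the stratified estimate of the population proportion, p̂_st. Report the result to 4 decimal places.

N = 11500; stratum weights W_h = N_h/N.
p̂_st = Σ W_h p̂_h = (3800·0.395 + 2900·0.156 + 4800·0.123)/11500 = 0.22120

p̂_st ≈ 0.2212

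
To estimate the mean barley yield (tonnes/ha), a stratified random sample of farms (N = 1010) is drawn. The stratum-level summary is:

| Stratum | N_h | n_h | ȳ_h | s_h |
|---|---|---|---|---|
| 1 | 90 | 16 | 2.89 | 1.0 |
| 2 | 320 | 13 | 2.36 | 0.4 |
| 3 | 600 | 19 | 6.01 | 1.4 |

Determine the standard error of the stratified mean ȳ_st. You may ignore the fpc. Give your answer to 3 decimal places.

SE(ȳ_st) ≈ 0.195

V̂(ȳ_st) = Σ W_h² s_h²/n_h, with W_h = N_h/N and N = 1010:
  stratum 1: (90/1010)²·1.0²/16 = 0.000496275
  stratum 2: (320/1010)²·0.4²/13 = 0.00123547
  stratum 3: (600/1010)²·1.4²/19 = 0.0364051
V̂(ȳ_st) = 0.0381368
SE(ȳ_st) = √0.0381368 = 0.195287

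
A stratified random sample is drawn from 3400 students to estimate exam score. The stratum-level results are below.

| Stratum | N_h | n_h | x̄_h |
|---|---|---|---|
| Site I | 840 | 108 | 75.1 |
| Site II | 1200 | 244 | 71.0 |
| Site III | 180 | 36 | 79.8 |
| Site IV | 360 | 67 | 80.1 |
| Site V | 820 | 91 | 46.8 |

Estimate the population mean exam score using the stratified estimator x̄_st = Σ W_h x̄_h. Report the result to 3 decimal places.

x̄_st ≈ 67.606

N = Σ N_h = 3400. Stratum weights W_h = N_h/N.
x̄_st = (840·75.1 + 1200·71.0 + 180·79.8 + 360·80.1 + 820·46.8) / 3400 = 67.60588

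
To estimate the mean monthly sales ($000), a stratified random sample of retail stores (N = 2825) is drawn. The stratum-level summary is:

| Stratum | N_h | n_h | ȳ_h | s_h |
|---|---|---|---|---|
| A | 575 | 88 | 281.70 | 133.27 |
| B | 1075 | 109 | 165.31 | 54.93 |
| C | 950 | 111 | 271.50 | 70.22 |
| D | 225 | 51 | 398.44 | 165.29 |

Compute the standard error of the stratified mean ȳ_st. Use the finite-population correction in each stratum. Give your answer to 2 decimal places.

SE(ȳ_st) ≈ 4.21

V̂(ȳ_st) = Σ W_h² (1 − n_h/N_h) s_h²/n_h, with W_h = N_h/N and N = 2825:
  stratum A: (575/2825)²·(1 − 88/575)·133.27²/88 = 7.08177
  stratum B: (1075/2825)²·(1 − 109/1075)·54.93²/109 = 3.60198
  stratum C: (950/2825)²·(1 − 111/950)·70.22²/111 = 4.43657
  stratum D: (225/2825)²·(1 − 51/225)·165.29²/51 = 2.62795
V̂(ȳ_st) = 17.7483
SE(ȳ_st) = √17.7483 = 4.21287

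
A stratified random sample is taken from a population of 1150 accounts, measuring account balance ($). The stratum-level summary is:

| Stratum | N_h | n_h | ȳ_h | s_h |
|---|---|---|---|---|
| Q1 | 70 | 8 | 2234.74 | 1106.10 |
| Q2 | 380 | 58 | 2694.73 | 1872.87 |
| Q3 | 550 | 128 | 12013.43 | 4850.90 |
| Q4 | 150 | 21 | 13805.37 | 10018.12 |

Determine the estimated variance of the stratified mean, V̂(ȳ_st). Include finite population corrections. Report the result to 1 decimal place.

V̂(ȳ_st) = Σ W_h² (1 − n_h/N_h) s_h²/n_h, with W_h = N_h/N and N = 1150:
  stratum Q1: (70/1150)²·(1 − 8/70)·1106.10²/8 = 501.872
  stratum Q2: (380/1150)²·(1 − 58/380)·1872.87²/58 = 5595.4
  stratum Q3: (550/1150)²·(1 − 128/550)·4850.90²/128 = 32263.7
  stratum Q4: (150/1150)²·(1 − 21/150)·10018.12²/21 = 69926
V̂(ȳ_st) = 108287

V̂(ȳ_st) ≈ 108286.9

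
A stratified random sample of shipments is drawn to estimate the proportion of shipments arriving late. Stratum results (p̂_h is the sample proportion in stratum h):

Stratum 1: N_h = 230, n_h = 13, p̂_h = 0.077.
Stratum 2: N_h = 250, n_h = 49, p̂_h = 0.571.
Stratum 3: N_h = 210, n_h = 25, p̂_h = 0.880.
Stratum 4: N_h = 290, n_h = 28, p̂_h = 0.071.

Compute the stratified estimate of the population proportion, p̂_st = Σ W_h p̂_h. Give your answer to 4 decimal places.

p̂_st ≈ 0.3733

N = 980; stratum weights W_h = N_h/N.
p̂_st = Σ W_h p̂_h = (230·0.077 + 250·0.571 + 210·0.880 + 290·0.071)/980 = 0.37332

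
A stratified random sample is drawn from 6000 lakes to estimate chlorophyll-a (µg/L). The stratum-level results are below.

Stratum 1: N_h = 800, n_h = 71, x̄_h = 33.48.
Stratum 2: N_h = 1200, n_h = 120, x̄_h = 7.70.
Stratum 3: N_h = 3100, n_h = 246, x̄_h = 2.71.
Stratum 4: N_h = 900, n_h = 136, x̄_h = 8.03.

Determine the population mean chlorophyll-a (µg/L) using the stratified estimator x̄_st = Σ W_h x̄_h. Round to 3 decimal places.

N = Σ N_h = 6000. Stratum weights W_h = N_h/N.
x̄_st = (800·33.48 + 1200·7.70 + 3100·2.71 + 900·8.03) / 6000 = 8.60867

x̄_st ≈ 8.609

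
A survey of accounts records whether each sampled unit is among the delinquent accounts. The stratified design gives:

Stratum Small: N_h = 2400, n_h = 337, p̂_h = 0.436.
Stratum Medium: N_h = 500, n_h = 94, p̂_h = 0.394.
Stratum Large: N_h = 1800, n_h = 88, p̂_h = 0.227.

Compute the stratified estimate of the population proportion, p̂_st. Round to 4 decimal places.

p̂_st ≈ 0.3515

N = 4700; stratum weights W_h = N_h/N.
p̂_st = Σ W_h p̂_h = (2400·0.436 + 500·0.394 + 1800·0.227)/4700 = 0.35149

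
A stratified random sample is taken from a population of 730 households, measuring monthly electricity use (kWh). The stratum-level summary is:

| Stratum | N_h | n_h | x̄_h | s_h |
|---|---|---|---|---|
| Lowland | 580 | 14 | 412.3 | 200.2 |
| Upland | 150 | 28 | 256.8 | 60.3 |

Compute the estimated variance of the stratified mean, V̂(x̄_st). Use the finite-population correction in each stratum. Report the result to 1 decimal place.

V̂(x̄_st) = Σ W_h² (1 − n_h/N_h) s_h²/n_h, with W_h = N_h/N and N = 730:
  stratum Lowland: (580/730)²·(1 − 14/580)·200.2²/14 = 1763.59
  stratum Upland: (150/730)²·(1 − 28/150)·60.3²/28 = 4.45946
V̂(x̄_st) = 1768.05

V̂(x̄_st) ≈ 1768.1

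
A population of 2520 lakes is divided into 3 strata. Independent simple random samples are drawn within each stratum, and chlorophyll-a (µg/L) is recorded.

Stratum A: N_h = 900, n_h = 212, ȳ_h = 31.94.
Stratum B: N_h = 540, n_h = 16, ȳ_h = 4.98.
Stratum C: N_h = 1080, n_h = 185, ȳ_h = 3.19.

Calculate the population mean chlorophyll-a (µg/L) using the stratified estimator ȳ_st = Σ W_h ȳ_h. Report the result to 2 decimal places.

N = Σ N_h = 2520. Stratum weights W_h = N_h/N.
ȳ_st = (900·31.94 + 540·4.98 + 1080·3.19) / 2520 = 13.8414

ȳ_st ≈ 13.84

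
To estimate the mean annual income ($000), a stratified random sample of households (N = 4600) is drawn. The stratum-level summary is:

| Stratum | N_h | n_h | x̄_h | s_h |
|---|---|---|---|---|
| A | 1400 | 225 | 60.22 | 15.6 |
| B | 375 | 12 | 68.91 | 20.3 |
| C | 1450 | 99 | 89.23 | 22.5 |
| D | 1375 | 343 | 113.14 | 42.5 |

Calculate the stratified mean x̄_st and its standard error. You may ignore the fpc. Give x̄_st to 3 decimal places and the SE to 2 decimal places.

x̄_st ≈ 85.891, SE ≈ 1.14

x̄_st = Σ W_h x̄_h = (1400·60.22 + 375·68.91 + 1450·89.23 + 1375·113.14)/4600 = 85.89136
V̂(x̄_st) = Σ W_h² s_h²/n_h, with W_h = N_h/N and N = 4600:
  stratum A: (1400/4600)²·15.6²/225 = 0.100186
  stratum B: (375/4600)²·20.3²/12 = 0.228222
  stratum C: (1450/4600)²·22.5²/99 = 0.508101
  stratum D: (1375/4600)²·42.5²/343 = 0.470515
V̂(x̄_st) = 1.30702
SE(x̄_st) = √1.30702 = 1.14325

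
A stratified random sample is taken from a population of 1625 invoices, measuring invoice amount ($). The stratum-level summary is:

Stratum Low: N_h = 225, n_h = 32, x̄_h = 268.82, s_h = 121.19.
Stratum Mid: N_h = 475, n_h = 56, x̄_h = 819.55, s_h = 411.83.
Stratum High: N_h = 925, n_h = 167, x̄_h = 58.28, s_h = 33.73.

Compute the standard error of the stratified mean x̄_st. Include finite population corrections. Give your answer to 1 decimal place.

V̂(x̄_st) = Σ W_h² (1 − n_h/N_h) s_h²/n_h, with W_h = N_h/N and N = 1625:
  stratum Low: (225/1625)²·(1 − 32/225)·121.19²/32 = 7.54774
  stratum Mid: (475/1625)²·(1 − 56/475)·411.83²/56 = 228.27
  stratum High: (925/1625)²·(1 − 167/925)·33.73²/167 = 1.80892
V̂(x̄_st) = 237.627
SE(x̄_st) = √237.627 = 15.4151

SE(x̄_st) ≈ 15.4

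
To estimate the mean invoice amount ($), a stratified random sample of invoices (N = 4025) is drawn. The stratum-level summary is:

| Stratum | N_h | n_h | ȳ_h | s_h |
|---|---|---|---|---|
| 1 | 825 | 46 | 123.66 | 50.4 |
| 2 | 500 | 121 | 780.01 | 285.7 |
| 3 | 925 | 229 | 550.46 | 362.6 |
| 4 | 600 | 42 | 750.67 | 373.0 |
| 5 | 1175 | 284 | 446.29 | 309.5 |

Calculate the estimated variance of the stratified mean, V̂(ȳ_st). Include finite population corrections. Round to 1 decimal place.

V̂(ȳ_st) ≈ 123.2

V̂(ȳ_st) = Σ W_h² (1 − n_h/N_h) s_h²/n_h, with W_h = N_h/N and N = 4025:
  stratum 1: (825/4025)²·(1 − 46/825)·50.4²/46 = 2.1906
  stratum 2: (500/4025)²·(1 − 121/500)·285.7²/121 = 7.89065
  stratum 3: (925/4025)²·(1 − 229/925)·362.6²/229 = 22.816
  stratum 4: (600/4025)²·(1 − 42/600)·373.0²/42 = 68.4577
  stratum 5: (1175/4025)²·(1 − 284/1175)·309.5²/284 = 21.7965
V̂(ȳ_st) = 123.151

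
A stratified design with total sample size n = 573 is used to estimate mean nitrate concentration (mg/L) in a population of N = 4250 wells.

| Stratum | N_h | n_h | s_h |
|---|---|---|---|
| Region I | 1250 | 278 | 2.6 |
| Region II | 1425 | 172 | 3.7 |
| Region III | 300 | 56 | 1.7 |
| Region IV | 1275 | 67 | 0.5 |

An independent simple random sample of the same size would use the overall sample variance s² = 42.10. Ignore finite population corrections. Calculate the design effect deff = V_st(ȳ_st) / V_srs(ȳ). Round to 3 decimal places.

V̂(ȳ_st) = Σ W_h² s_h²/n_h, with W_h = N_h/N and N = 4250:
  stratum Region I: (1250/4250)²·2.6²/278 = 0.00210351
  stratum Region II: (1425/4250)²·3.7²/172 = 0.00894802
  stratum Region III: (300/4250)²·1.7²/56 = 0.000257143
  stratum Region IV: (1275/4250)²·0.5²/67 = 0.000335821
V_st = 0.0116445
V_srs = s²/n = 42.10/573 = 0.0734729
deff = V_st / V_srs = 0.0116445/0.0734729 = 0.1585

deff ≈ 0.158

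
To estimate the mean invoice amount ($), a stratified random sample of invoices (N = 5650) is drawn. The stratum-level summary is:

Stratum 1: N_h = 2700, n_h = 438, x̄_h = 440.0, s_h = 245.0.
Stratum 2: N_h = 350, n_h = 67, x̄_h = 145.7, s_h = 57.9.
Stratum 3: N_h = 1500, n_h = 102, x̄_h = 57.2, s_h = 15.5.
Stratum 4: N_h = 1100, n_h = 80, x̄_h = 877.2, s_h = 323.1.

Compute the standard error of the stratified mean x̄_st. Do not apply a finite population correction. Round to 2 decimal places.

SE(x̄_st) ≈ 9.01

V̂(x̄_st) = Σ W_h² s_h²/n_h, with W_h = N_h/N and N = 5650:
  stratum 1: (2700/5650)²·245.0²/438 = 31.296
  stratum 2: (350/5650)²·57.9²/67 = 0.192009
  stratum 3: (1500/5650)²·15.5²/102 = 0.166016
  stratum 4: (1100/5650)²·323.1²/80 = 49.4621
V̂(x̄_st) = 81.1161
SE(x̄_st) = √81.1161 = 9.00645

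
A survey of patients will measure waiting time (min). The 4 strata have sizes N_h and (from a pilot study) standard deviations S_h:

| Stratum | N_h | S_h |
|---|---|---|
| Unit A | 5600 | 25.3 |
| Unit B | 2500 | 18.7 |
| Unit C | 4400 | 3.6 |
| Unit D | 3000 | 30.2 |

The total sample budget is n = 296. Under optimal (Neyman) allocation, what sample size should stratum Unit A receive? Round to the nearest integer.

Neyman allocation: n_h = n · N_h S_h / Σ N_i S_i, with n = 296.
  stratum Unit A: N_h·S_h = 5600·25.3 = 141680.00
  stratum Unit B: N_h·S_h = 2500·18.7 = 46750.00
  stratum Unit C: N_h·S_h = 4400·3.6 = 15840.00
  stratum Unit D: N_h·S_h = 3000·30.2 = 90600.00
Σ N_h S_h = 294870.00
n for stratum Unit A = 296·141680.00/294870.00 = 142.223 → 142

142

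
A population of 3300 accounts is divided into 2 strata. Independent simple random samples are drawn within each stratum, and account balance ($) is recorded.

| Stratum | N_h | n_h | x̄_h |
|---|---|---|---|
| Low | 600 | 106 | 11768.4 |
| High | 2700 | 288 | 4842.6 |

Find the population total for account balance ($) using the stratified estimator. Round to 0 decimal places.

τ̂_st = Σ N_h x̄_h = 600·11768.4 + 2700·4842.6 = 20136060

τ̂_st ≈ 20136060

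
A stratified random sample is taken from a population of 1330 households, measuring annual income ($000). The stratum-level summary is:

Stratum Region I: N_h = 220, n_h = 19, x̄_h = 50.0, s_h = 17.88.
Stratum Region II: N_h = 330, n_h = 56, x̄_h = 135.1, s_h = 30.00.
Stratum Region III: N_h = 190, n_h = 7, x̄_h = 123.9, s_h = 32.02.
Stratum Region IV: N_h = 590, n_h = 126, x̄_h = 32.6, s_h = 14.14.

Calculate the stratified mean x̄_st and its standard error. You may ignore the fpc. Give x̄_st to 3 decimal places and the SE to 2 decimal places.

x̄_st ≈ 73.953, SE ≈ 2.18

x̄_st = Σ W_h x̄_h = (220·50.0 + 330·135.1 + 190·123.9 + 590·32.6)/1330 = 73.95338
V̂(x̄_st) = Σ W_h² s_h²/n_h, with W_h = N_h/N and N = 1330:
  stratum Region I: (220/1330)²·17.88²/19 = 0.460387
  stratum Region II: (330/1330)²·30.00²/56 = 0.989416
  stratum Region III: (190/1330)²·32.02²/7 = 2.98916
  stratum Region IV: (590/1330)²·14.14²/126 = 0.312269
V̂(x̄_st) = 4.75123
SE(x̄_st) = √4.75123 = 2.17973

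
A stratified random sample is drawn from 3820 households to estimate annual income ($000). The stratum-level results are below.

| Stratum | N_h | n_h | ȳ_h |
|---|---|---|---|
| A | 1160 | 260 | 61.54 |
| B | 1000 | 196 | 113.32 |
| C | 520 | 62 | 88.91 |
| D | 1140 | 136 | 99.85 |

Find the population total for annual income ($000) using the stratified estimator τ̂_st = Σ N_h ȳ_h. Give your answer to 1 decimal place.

τ̂_st ≈ 344768.6

τ̂_st = Σ N_h ȳ_h = 1160·61.54 + 1000·113.32 + 520·88.91 + 1140·99.85 = 344768.6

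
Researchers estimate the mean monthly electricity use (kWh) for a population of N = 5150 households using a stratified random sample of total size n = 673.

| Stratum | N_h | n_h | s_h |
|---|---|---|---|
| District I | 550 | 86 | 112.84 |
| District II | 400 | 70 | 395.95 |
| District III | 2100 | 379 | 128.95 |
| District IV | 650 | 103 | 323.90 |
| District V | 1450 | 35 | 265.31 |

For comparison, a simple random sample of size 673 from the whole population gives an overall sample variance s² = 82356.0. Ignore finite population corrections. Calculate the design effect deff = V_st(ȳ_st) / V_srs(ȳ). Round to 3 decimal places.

deff ≈ 1.619

V̂(ȳ_st) = Σ W_h² s_h²/n_h, with W_h = N_h/N and N = 5150:
  stratum District I: (550/5150)²·112.84²/86 = 1.68865
  stratum District II: (400/5150)²·395.95²/70 = 13.511
  stratum District III: (2100/5150)²·128.95²/379 = 7.29504
  stratum District IV: (650/5150)²·323.90²/103 = 16.2255
  stratum District V: (1450/5150)²·265.31²/35 = 159.427
V_st = 198.147
V_srs = s²/n = 82356.0/673 = 122.371
deff = V_st / V_srs = 198.147/122.371 = 1.6192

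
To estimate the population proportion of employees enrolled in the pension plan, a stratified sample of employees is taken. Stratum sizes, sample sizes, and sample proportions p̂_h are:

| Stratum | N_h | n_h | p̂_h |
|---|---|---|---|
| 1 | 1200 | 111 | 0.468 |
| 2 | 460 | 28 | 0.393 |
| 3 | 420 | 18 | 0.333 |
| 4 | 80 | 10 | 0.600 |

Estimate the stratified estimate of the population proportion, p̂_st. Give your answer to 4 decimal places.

p̂_st ≈ 0.4307

N = 2160; stratum weights W_h = N_h/N.
p̂_st = Σ W_h p̂_h = (1200·0.468 + 460·0.393 + 420·0.333 + 80·0.600)/2160 = 0.43067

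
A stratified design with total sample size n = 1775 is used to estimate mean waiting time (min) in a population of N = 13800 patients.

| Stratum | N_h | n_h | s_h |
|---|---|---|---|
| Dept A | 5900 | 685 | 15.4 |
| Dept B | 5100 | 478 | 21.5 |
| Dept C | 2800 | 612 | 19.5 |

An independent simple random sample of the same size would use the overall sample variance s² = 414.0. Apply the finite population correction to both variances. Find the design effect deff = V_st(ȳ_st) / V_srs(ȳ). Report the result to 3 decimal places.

deff ≈ 0.963

V̂(ȳ_st) = Σ W_h² (1 − n_h/N_h) s_h²/n_h, with W_h = N_h/N and N = 13800:
  stratum Dept A: (5900/13800)²·(1 − 685/5900)·15.4²/685 = 0.055937
  stratum Dept B: (5100/13800)²·(1 − 478/5100)·21.5²/478 = 0.119699
  stratum Dept C: (2800/13800)²·(1 − 612/2800)·19.5²/612 = 0.0199878
V_st = 0.195624
V_srs = (1 − 1775/13800)·414.0/1775 = 0.203239
deff = V_st / V_srs = 0.195624/0.203239 = 0.9625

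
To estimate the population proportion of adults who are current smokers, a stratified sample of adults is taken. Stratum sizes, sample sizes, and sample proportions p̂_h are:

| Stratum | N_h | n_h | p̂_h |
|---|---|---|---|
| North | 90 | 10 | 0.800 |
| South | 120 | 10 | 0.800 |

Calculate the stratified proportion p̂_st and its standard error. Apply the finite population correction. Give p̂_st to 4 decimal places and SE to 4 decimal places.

N = 210; stratum weights W_h = N_h/N.
p̂_st = Σ W_h p̂_h = (90·0.800 + 120·0.800)/210 = 0.80000
V̂(p̂_st) = Σ W_h² (1 − n_h/N_h) p̂_h(1−p̂_h)/(n_h−1):
  stratum North: (90/210)²·(1 − 10/90)·0.800·0.200/9 = 0.00290249
  stratum South: (120/210)²·(1 − 10/120)·0.800·0.200/9 = 0.00532124
V̂(p̂_st) = 0.00822373; SE = √V̂ = 0.0906848

p̂_st ≈ 0.8000, SE ≈ 0.0907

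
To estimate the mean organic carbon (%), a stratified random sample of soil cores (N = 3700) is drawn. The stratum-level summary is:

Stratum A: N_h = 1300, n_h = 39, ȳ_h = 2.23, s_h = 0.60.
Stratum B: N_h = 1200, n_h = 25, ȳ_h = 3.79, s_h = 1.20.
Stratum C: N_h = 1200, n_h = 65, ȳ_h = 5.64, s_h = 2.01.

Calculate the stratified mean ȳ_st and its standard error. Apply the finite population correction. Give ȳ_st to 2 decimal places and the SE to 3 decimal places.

ȳ_st ≈ 3.84, SE ≈ 0.115

ȳ_st = Σ W_h ȳ_h = (1300·2.23 + 1200·3.79 + 1200·5.64)/3700 = 3.84189
V̂(ȳ_st) = Σ W_h² (1 − n_h/N_h) s_h²/n_h, with W_h = N_h/N and N = 3700:
  stratum A: (1300/3700)²·(1 − 39/1300)·0.60²/39 = 0.00110533
  stratum B: (1200/3700)²·(1 − 25/1200)·1.20²/25 = 0.00593251
  stratum C: (1200/3700)²·(1 − 65/1200)·2.01²/65 = 0.00618376
V̂(ȳ_st) = 0.0132216
SE(ȳ_st) = √0.0132216 = 0.114985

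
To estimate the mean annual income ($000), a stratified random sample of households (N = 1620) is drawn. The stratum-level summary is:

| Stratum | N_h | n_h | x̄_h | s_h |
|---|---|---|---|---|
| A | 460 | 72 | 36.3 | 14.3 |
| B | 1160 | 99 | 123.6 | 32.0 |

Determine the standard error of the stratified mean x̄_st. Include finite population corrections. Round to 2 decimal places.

SE(x̄_st) ≈ 2.25

V̂(x̄_st) = Σ W_h² (1 − n_h/N_h) s_h²/n_h, with W_h = N_h/N and N = 1620:
  stratum A: (460/1620)²·(1 − 72/460)·14.3²/72 = 0.193152
  stratum B: (1160/1620)²·(1 − 99/1160)·32.0²/99 = 4.85074
V̂(x̄_st) = 5.04389
SE(x̄_st) = √5.04389 = 2.24586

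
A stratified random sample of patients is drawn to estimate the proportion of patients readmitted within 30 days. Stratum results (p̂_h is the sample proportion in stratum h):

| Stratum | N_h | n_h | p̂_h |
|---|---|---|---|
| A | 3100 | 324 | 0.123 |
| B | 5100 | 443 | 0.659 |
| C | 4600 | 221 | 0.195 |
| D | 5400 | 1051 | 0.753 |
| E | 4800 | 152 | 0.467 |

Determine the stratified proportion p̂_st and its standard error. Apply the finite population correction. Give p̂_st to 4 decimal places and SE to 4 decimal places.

p̂_st ≈ 0.4760, SE ≈ 0.0115

N = 23000; stratum weights W_h = N_h/N.
p̂_st = Σ W_h p̂_h = (3100·0.123 + 5100·0.659 + 4600·0.195 + 5400·0.753 + 4800·0.467)/23000 = 0.47596
V̂(p̂_st) = Σ W_h² (1 − n_h/N_h) p̂_h(1−p̂_h)/(n_h−1):
  stratum A: (3100/23000)²·(1 − 324/3100)·0.123·0.877/323 = 5.43285e-06
  stratum B: (5100/23000)²·(1 − 443/5100)·0.659·0.341/442 = 2.28264e-05
  stratum C: (4600/23000)²·(1 − 221/4600)·0.195·0.805/220 = 2.71697e-05
  stratum D: (5400/23000)²·(1 − 1051/5400)·0.753·0.247/1050 = 7.86376e-06
  stratum E: (4800/23000)²·(1 − 152/4800)·0.467·0.533/151 = 6.95215e-05
V̂(p̂_st) = 0.000132814; SE = √V̂ = 0.0115245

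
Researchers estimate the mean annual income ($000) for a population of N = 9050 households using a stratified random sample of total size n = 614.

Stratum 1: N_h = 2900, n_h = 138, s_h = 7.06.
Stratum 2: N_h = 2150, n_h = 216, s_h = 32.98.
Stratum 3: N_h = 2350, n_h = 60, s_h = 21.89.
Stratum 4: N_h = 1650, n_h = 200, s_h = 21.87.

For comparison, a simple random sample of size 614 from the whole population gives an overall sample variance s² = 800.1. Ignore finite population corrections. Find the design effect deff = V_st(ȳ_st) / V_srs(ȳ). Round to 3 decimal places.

deff ≈ 0.721

V̂(ȳ_st) = Σ W_h² s_h²/n_h, with W_h = N_h/N and N = 9050:
  stratum 1: (2900/9050)²·7.06²/138 = 0.0370876
  stratum 2: (2150/9050)²·32.98²/216 = 0.284202
  stratum 3: (2350/9050)²·21.89²/60 = 0.538491
  stratum 4: (1650/9050)²·21.87²/200 = 0.0794947
V_st = 0.939276
V_srs = s²/n = 800.1/614 = 1.30309
deff = V_st / V_srs = 0.939276/1.30309 = 0.7208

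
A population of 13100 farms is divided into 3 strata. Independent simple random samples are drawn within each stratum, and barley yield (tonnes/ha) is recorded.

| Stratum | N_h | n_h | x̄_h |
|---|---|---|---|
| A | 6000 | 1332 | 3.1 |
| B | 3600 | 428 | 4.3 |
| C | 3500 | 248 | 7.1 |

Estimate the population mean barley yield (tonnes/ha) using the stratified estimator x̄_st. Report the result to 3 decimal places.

N = Σ N_h = 13100. Stratum weights W_h = N_h/N.
x̄_st = (6000·3.1 + 3600·4.3 + 3500·7.1) / 13100 = 4.49847

x̄_st ≈ 4.498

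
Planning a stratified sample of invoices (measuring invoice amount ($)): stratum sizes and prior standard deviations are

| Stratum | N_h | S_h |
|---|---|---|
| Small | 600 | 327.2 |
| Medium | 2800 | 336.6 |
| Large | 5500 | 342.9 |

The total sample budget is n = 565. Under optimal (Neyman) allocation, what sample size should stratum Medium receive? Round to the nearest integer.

Neyman allocation: n_h = n · N_h S_h / Σ N_i S_i, with n = 565.
  stratum Small: N_h·S_h = 600·327.2 = 196320.00
  stratum Medium: N_h·S_h = 2800·336.6 = 942480.00
  stratum Large: N_h·S_h = 5500·342.9 = 1885950.00
Σ N_h S_h = 3024750.00
n for stratum Medium = 565·942480.00/3024750.00 = 176.048 → 176

176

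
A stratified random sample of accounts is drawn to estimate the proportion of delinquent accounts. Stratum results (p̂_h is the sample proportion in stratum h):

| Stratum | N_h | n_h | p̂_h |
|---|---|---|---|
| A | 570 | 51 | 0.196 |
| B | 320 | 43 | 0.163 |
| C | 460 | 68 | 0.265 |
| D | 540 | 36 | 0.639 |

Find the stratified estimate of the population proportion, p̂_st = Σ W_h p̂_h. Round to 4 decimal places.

N = 1890; stratum weights W_h = N_h/N.
p̂_st = Σ W_h p̂_h = (570·0.196 + 320·0.163 + 460·0.265 + 540·0.639)/1890 = 0.33378

p̂_st ≈ 0.3338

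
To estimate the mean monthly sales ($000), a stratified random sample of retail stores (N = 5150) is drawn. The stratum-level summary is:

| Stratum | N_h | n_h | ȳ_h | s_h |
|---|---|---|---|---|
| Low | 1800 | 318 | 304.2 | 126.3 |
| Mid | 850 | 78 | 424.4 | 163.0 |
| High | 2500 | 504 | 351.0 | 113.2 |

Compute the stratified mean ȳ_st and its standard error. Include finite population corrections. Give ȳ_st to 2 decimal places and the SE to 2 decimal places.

ȳ_st ≈ 346.76, SE ≈ 4.27

ȳ_st = Σ W_h ȳ_h = (1800·304.2 + 850·424.4 + 2500·351.0)/5150 = 346.75728
V̂(ȳ_st) = Σ W_h² (1 − n_h/N_h) s_h²/n_h, with W_h = N_h/N and N = 5150:
  stratum Low: (1800/5150)²·(1 − 318/1800)·126.3²/318 = 5.04529
  stratum Mid: (850/5150)²·(1 − 78/850)·163.0²/78 = 8.42757
  stratum High: (2500/5150)²·(1 − 504/2500)·113.2²/504 = 4.78353
V̂(ȳ_st) = 18.2564
SE(ȳ_st) = √18.2564 = 4.27275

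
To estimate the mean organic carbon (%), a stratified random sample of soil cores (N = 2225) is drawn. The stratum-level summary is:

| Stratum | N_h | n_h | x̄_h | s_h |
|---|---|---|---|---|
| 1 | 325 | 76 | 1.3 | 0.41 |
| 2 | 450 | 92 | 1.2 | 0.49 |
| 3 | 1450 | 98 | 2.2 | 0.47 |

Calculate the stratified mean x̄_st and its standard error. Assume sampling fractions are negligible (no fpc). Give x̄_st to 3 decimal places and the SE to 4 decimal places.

x̄_st ≈ 1.866, SE ≈ 0.0333

x̄_st = Σ W_h x̄_h = (325·1.3 + 450·1.2 + 1450·2.2)/2225 = 1.86629
V̂(x̄_st) = Σ W_h² s_h²/n_h, with W_h = N_h/N and N = 2225:
  stratum 1: (325/2225)²·0.41²/76 = 4.71912e-05
  stratum 2: (450/2225)²·0.49²/92 = 0.00010675
  stratum 3: (1450/2225)²·0.47²/98 = 0.000957295
V̂(x̄_st) = 0.00111124
SE(x̄_st) = √0.00111124 = 0.0333352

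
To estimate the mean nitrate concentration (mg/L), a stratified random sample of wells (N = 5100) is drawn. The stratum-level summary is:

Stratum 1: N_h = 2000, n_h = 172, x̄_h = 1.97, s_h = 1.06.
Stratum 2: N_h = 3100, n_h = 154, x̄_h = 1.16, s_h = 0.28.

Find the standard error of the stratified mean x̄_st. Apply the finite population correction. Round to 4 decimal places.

SE(x̄_st) ≈ 0.0331

V̂(x̄_st) = Σ W_h² (1 − n_h/N_h) s_h²/n_h, with W_h = N_h/N and N = 5100:
  stratum 1: (2000/5100)²·(1 − 172/2000)·1.06²/172 = 0.000918225
  stratum 2: (3100/5100)²·(1 − 154/3100)·0.28²/154 = 0.000178751
V̂(x̄_st) = 0.00109698
SE(x̄_st) = √0.00109698 = 0.0331206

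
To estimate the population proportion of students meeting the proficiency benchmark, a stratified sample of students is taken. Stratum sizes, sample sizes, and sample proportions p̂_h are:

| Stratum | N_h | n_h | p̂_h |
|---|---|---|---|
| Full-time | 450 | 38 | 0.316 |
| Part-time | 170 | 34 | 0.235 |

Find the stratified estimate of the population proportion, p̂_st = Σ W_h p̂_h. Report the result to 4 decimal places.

N = 620; stratum weights W_h = N_h/N.
p̂_st = Σ W_h p̂_h = (450·0.316 + 170·0.235)/620 = 0.29379

p̂_st ≈ 0.2938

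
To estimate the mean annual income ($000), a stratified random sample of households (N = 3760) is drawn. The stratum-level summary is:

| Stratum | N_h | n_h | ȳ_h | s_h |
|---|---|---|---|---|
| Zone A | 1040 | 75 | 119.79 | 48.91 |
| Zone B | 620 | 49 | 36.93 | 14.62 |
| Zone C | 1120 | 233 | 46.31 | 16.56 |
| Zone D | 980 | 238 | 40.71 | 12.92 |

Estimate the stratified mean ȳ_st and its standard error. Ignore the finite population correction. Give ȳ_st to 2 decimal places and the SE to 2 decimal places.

ȳ_st = Σ W_h ȳ_h = (1040·119.79 + 620·36.93 + 1120·46.31 + 980·40.71)/3760 = 63.62798
V̂(ȳ_st) = Σ W_h² s_h²/n_h, with W_h = N_h/N and N = 3760:
  stratum Zone A: (1040/3760)²·48.91²/75 = 2.4402
  stratum Zone B: (620/3760)²·14.62²/49 = 0.118606
  stratum Zone C: (1120/3760)²·16.56²/233 = 0.10443
  stratum Zone D: (980/3760)²·12.92²/238 = 0.0476458
V̂(ȳ_st) = 2.71088
SE(ȳ_st) = √2.71088 = 1.64647

ȳ_st ≈ 63.63, SE ≈ 1.65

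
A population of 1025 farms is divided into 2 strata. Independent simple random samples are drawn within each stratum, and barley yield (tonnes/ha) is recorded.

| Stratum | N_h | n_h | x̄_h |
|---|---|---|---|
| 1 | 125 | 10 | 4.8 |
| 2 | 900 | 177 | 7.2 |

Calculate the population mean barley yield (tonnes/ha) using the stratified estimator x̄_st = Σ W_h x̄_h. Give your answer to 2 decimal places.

x̄_st ≈ 6.91

N = Σ N_h = 1025. Stratum weights W_h = N_h/N.
x̄_st = (125·4.8 + 900·7.2) / 1025 = 6.9073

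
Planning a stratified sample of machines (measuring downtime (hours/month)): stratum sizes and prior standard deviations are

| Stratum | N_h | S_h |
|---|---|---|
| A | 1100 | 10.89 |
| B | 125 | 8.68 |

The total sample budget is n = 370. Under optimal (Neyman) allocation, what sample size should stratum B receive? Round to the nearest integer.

31

Neyman allocation: n_h = n · N_h S_h / Σ N_i S_i, with n = 370.
  stratum A: N_h·S_h = 1100·10.89 = 11979.00
  stratum B: N_h·S_h = 125·8.68 = 1085.00
Σ N_h S_h = 13064.00
n for stratum B = 370·1085.00/13064.00 = 30.729 → 31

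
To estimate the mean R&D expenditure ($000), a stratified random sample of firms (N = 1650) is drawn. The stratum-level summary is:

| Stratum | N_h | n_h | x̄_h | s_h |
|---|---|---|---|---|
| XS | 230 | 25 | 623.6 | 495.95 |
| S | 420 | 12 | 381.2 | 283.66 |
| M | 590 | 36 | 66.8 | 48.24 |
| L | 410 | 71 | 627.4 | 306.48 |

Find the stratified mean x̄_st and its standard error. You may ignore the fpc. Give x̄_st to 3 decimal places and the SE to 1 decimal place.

x̄_st ≈ 363.744, SE ≈ 26.8

x̄_st = Σ W_h x̄_h = (230·623.6 + 420·381.2 + 590·66.8 + 410·627.4)/1650 = 363.74424
V̂(x̄_st) = Σ W_h² s_h²/n_h, with W_h = N_h/N and N = 1650:
  stratum XS: (230/1650)²·495.95²/25 = 191.172
  stratum S: (420/1650)²·283.66²/12 = 434.456
  stratum M: (590/1650)²·48.24²/36 = 8.2651
  stratum L: (410/1650)²·306.48²/71 = 81.6856
V̂(x̄_st) = 715.578
SE(x̄_st) = √715.578 = 26.7503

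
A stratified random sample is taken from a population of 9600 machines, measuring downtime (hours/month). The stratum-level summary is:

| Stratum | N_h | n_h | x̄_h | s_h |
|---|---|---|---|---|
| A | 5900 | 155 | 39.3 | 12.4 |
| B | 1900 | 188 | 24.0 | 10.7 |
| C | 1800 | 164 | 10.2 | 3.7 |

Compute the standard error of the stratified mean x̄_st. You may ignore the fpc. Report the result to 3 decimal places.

V̂(x̄_st) = Σ W_h² s_h²/n_h, with W_h = N_h/N and N = 9600:
  stratum A: (5900/9600)²·12.4²/155 = 0.374691
  stratum B: (1900/9600)²·10.7²/188 = 0.0238547
  stratum C: (1800/9600)²·3.7²/164 = 0.00293469
V̂(x̄_st) = 0.40148
SE(x̄_st) = √0.40148 = 0.633625

SE(x̄_st) ≈ 0.634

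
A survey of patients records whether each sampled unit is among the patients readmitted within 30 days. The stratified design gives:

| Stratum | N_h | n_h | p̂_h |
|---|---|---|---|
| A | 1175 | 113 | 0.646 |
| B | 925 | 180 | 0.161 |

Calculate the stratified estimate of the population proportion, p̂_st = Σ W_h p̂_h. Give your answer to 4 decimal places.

p̂_st ≈ 0.4324

N = 2100; stratum weights W_h = N_h/N.
p̂_st = Σ W_h p̂_h = (1175·0.646 + 925·0.161)/2100 = 0.43237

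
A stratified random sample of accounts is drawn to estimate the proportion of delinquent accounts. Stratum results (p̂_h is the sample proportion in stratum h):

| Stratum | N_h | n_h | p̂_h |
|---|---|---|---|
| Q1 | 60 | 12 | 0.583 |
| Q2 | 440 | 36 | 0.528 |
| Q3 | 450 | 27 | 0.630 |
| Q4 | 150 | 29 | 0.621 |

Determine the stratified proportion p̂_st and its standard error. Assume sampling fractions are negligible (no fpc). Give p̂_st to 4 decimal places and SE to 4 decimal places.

N = 1100; stratum weights W_h = N_h/N.
p̂_st = Σ W_h p̂_h = (60·0.583 + 440·0.528 + 450·0.630 + 150·0.621)/1100 = 0.58541
V̂(p̂_st) = Σ W_h² p̂_h(1−p̂_h)/(n_h−1):
  stratum Q1: (60/1100)²·0.583·0.417/11 = 6.5755e-05
  stratum Q2: (440/1100)²·0.528·0.472/35 = 0.00113927
  stratum Q3: (450/1100)²·0.630·0.370/26 = 0.00150041
  stratum Q4: (150/1100)²·0.621·0.379/28 = 0.000156304
V̂(p̂_st) = 0.00286174; SE = √V̂ = 0.0534952

p̂_st ≈ 0.5854, SE ≈ 0.0535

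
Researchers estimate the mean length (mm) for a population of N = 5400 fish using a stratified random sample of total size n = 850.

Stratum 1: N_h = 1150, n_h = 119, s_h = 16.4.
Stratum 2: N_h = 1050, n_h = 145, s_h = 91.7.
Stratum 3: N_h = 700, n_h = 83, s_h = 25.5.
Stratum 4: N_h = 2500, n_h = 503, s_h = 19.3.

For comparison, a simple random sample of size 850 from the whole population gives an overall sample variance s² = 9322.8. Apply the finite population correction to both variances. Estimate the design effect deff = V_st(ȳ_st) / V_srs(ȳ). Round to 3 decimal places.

V̂(ȳ_st) = Σ W_h² (1 − n_h/N_h) s_h²/n_h, with W_h = N_h/N and N = 5400:
  stratum 1: (1150/5400)²·(1 − 119/1150)·16.4²/119 = 0.0918988
  stratum 2: (1050/5400)²·(1 − 145/1050)·91.7²/145 = 1.88982
  stratum 3: (700/5400)²·(1 − 83/700)·25.5²/83 = 0.116037
  stratum 4: (2500/5400)²·(1 − 503/2500)·19.3²/503 = 0.126788
V_st = 2.22455
V_srs = (1 − 850/5400)·9322.8/850 = 9.24156
deff = V_st / V_srs = 2.22455/9.24156 = 0.2407

deff ≈ 0.241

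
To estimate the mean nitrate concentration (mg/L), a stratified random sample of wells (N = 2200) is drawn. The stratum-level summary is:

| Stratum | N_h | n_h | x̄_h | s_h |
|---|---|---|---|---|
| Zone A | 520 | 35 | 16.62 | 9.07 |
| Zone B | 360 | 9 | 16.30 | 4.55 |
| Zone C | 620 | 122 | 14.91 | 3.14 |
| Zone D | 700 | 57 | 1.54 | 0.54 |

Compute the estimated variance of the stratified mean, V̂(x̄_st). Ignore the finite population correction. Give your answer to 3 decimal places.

V̂(x̄_st) ≈ 0.200

V̂(x̄_st) = Σ W_h² s_h²/n_h, with W_h = N_h/N and N = 2200:
  stratum Zone A: (520/2200)²·9.07²/35 = 0.131313
  stratum Zone B: (360/2200)²·4.55²/9 = 0.0615942
  stratum Zone C: (620/2200)²·3.14²/122 = 0.00641856
  stratum Zone D: (700/2200)²·0.54²/57 = 0.000517921
V̂(x̄_st) = 0.199844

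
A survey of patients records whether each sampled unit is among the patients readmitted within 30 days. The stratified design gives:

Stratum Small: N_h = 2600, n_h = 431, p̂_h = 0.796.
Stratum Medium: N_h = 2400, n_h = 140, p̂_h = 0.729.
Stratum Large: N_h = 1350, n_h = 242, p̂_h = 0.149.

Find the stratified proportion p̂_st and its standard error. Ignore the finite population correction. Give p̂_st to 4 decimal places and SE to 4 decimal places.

N = 6350; stratum weights W_h = N_h/N.
p̂_st = Σ W_h p̂_h = (2600·0.796 + 2400·0.729 + 1350·0.149)/6350 = 0.63313
V̂(p̂_st) = Σ W_h² p̂_h(1−p̂_h)/(n_h−1):
  stratum Small: (2600/6350)²·0.796·0.204/430 = 6.33102e-05
  stratum Medium: (2400/6350)²·0.729·0.271/139 = 0.000203029
  stratum Large: (1350/6350)²·0.149·0.851/241 = 2.37804e-05
V̂(p̂_st) = 0.000290119; SE = √V̂ = 0.0170329

p̂_st ≈ 0.6331, SE ≈ 0.0170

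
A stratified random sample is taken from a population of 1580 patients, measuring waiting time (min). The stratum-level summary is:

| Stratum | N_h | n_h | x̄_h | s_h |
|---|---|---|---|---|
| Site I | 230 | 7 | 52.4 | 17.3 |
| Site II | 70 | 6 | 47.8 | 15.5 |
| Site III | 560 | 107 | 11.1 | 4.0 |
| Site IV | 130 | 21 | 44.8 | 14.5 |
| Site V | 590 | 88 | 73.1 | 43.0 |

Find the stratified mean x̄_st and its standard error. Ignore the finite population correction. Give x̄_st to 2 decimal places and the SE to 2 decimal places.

x̄_st = Σ W_h x̄_h = (230·52.4 + 70·47.8 + 560·11.1 + 130·44.8 + 590·73.1)/1580 = 44.66266
V̂(x̄_st) = Σ W_h² s_h²/n_h, with W_h = N_h/N and N = 1580:
  stratum Site I: (230/1580)²·17.3²/7 = 0.906016
  stratum Site II: (70/1580)²·15.5²/6 = 0.0785948
  stratum Site III: (560/1580)²·4.0²/107 = 0.0187844
  stratum Site IV: (130/1580)²·14.5²/21 = 0.0677781
  stratum Site V: (590/1580)²·43.0²/88 = 2.92984
V̂(x̄_st) = 4.00101
SE(x̄_st) = √4.00101 = 2.00025

x̄_st ≈ 44.66, SE ≈ 2.00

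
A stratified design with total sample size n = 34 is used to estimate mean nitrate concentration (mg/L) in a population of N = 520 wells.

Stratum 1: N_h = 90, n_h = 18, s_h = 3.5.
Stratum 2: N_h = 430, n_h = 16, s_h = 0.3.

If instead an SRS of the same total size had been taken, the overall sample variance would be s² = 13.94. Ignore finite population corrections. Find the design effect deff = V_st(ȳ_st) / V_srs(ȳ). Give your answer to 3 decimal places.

deff ≈ 0.059

V̂(ȳ_st) = Σ W_h² s_h²/n_h, with W_h = N_h/N and N = 520:
  stratum 1: (90/520)²·3.5²/18 = 0.0203865
  stratum 2: (430/520)²·0.3²/16 = 0.00384638
V_st = 0.0242328
V_srs = s²/n = 13.94/34 = 0.41
deff = V_st / V_srs = 0.0242328/0.41 = 0.0591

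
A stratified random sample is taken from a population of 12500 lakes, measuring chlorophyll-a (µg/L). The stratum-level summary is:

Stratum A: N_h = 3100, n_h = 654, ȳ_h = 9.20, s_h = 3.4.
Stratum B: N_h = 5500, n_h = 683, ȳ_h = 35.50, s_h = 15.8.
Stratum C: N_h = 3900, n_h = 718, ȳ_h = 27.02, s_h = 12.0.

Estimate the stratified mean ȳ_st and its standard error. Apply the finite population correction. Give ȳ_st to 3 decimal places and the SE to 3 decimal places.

ȳ_st = Σ W_h ȳ_h = (3100·9.20 + 5500·35.50 + 3900·27.02)/12500 = 26.33184
V̂(ȳ_st) = Σ W_h² (1 − n_h/N_h) s_h²/n_h, with W_h = N_h/N and N = 12500:
  stratum A: (3100/12500)²·(1 − 654/3100)·3.4²/654 = 0.000857785
  stratum B: (5500/12500)²·(1 − 683/5500)·15.8²/683 = 0.0619745
  stratum C: (3900/12500)²·(1 − 718/3900)·12.0²/718 = 0.0159288
V̂(ȳ_st) = 0.078761
SE(ȳ_st) = √0.078761 = 0.280644

ȳ_st ≈ 26.332, SE ≈ 0.281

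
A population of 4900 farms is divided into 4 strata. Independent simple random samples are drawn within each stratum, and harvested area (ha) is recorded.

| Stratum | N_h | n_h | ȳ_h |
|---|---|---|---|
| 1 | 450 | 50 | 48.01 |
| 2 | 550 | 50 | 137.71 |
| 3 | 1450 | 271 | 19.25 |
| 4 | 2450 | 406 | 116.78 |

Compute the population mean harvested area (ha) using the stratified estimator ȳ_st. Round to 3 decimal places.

ȳ_st ≈ 83.953

N = Σ N_h = 4900. Stratum weights W_h = N_h/N.
ȳ_st = (450·48.01 + 550·137.71 + 1450·19.25 + 2450·116.78) / 4900 = 83.95276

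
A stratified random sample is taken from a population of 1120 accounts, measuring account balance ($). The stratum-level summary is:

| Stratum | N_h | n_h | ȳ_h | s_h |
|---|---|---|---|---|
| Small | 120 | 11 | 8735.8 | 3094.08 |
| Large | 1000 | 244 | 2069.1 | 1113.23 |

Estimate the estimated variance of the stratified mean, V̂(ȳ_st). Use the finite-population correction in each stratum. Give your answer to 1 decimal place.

V̂(ȳ_st) = Σ W_h² (1 − n_h/N_h) s_h²/n_h, with W_h = N_h/N and N = 1120:
  stratum Small: (120/1120)²·(1 − 11/120)·3094.08²/11 = 9074.91
  stratum Large: (1000/1120)²·(1 − 244/1000)·1113.23²/244 = 3061.02
V̂(ȳ_st) = 12135.9

V̂(ȳ_st) ≈ 12135.9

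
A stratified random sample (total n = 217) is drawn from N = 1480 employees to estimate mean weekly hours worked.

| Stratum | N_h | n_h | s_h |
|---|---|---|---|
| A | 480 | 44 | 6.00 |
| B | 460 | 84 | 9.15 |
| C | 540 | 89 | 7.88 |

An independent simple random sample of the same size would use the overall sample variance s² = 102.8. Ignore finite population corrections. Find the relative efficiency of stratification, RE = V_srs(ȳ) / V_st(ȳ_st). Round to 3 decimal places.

V̂(ȳ_st) = Σ W_h² s_h²/n_h, with W_h = N_h/N and N = 1480:
  stratum A: (480/1480)²·6.00²/44 = 0.0860615
  stratum B: (460/1480)²·9.15²/84 = 0.0962842
  stratum C: (540/1480)²·7.88²/89 = 0.0928809
V_st = 0.275227
V_srs = s²/n = 102.8/217 = 0.473733
Relative efficiency = V_srs / V_st = 0.473733/0.275227 = 1.7212

RE ≈ 1.721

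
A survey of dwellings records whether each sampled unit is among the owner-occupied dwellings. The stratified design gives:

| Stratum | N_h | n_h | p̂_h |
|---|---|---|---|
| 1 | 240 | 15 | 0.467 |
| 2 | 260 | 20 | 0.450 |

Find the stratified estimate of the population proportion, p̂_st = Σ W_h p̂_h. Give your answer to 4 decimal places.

p̂_st ≈ 0.4582

N = 500; stratum weights W_h = N_h/N.
p̂_st = Σ W_h p̂_h = (240·0.467 + 260·0.450)/500 = 0.45816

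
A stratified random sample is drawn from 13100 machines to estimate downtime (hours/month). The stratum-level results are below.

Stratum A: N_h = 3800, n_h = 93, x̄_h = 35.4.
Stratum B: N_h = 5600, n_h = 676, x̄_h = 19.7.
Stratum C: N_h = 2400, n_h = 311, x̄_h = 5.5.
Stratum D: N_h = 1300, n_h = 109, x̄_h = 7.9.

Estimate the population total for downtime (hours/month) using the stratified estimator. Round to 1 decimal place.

τ̂_st = Σ N_h x̄_h = 3800·35.4 + 5600·19.7 + 2400·5.5 + 1300·7.9 = 268310.0

τ̂_st ≈ 268310.0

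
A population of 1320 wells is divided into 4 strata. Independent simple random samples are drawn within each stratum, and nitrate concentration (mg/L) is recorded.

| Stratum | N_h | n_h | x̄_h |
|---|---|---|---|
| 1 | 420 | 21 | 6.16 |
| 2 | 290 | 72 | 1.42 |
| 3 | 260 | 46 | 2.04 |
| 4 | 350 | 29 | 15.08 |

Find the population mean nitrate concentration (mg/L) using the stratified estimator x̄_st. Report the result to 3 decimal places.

x̄_st ≈ 6.672

N = Σ N_h = 1320. Stratum weights W_h = N_h/N.
x̄_st = (420·6.16 + 290·1.42 + 260·2.04 + 350·15.08) / 1320 = 6.67227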